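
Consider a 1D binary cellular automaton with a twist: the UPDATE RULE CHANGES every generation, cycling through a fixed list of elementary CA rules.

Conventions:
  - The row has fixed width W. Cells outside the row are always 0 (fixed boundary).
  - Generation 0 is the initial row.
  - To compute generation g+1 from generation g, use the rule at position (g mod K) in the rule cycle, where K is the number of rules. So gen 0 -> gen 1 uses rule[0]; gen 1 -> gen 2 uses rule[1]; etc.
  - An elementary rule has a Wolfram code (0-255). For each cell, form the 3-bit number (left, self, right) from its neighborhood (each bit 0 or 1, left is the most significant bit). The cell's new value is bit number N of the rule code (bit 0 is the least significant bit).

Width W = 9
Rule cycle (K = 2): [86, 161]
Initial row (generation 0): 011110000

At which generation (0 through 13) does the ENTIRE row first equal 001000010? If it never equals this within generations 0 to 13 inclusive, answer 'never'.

Gen 0: 011110000
Gen 1 (rule 86): 100011000
Gen 2 (rule 161): 001000011
Gen 3 (rule 86): 011100101
Gen 4 (rule 161): 001000010
Gen 5 (rule 86): 011100111
Gen 6 (rule 161): 001000010
Gen 7 (rule 86): 011100111
Gen 8 (rule 161): 001000010
Gen 9 (rule 86): 011100111
Gen 10 (rule 161): 001000010
Gen 11 (rule 86): 011100111
Gen 12 (rule 161): 001000010
Gen 13 (rule 86): 011100111

Answer: 4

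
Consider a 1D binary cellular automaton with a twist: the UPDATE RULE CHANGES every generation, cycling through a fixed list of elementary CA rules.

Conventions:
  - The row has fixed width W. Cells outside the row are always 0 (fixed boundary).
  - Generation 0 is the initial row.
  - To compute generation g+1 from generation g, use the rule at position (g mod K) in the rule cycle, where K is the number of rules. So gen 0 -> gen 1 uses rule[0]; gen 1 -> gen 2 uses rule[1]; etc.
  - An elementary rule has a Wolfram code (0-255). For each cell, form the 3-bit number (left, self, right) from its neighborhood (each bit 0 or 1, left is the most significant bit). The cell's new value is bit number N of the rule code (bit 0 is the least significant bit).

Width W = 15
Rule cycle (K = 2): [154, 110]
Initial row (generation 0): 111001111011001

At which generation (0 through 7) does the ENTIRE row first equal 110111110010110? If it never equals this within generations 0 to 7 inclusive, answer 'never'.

Gen 0: 111001111011001
Gen 1 (rule 154): 110111110010110
Gen 2 (rule 110): 111100010111110
Gen 3 (rule 154): 111010100111101
Gen 4 (rule 110): 101111101100111
Gen 5 (rule 154): 001111001011110
Gen 6 (rule 110): 011001011110010
Gen 7 (rule 154): 110110011101101

Answer: 1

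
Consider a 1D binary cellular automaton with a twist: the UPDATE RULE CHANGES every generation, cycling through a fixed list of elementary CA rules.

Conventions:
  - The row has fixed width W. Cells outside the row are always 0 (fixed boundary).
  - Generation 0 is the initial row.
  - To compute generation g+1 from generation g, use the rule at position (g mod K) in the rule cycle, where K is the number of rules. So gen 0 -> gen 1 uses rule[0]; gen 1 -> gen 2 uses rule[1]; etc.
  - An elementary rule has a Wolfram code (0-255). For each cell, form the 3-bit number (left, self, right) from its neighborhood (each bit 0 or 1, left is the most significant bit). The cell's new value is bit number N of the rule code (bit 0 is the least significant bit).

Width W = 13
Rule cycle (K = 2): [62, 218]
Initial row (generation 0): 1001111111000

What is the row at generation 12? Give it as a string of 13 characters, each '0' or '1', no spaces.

Gen 0: 1001111111000
Gen 1 (rule 62): 1111000000100
Gen 2 (rule 218): 1111100001010
Gen 3 (rule 62): 1000010011111
Gen 4 (rule 218): 0100101111111
Gen 5 (rule 62): 1111111000000
Gen 6 (rule 218): 1111111100000
Gen 7 (rule 62): 1000000010000
Gen 8 (rule 218): 0100000101000
Gen 9 (rule 62): 1110001111100
Gen 10 (rule 218): 1111011111110
Gen 11 (rule 62): 1000110000001
Gen 12 (rule 218): 0101111000010

Answer: 0101111000010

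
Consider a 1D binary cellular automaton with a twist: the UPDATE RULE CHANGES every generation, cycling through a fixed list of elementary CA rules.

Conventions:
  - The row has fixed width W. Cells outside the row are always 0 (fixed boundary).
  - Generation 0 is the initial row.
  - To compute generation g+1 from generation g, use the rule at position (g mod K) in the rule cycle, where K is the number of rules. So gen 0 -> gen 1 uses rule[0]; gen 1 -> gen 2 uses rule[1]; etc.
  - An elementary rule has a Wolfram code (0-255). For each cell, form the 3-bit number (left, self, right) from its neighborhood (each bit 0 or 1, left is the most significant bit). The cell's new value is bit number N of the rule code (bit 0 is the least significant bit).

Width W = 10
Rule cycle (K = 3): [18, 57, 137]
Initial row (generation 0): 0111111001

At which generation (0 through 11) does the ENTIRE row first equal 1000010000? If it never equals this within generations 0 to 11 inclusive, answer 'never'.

Gen 0: 0111111001
Gen 1 (rule 18): 1000000110
Gen 2 (rule 57): 0111110101
Gen 3 (rule 137): 0111100000
Gen 4 (rule 18): 1000010000
Gen 5 (rule 57): 0111001111
Gen 6 (rule 137): 0110001110
Gen 7 (rule 18): 1001010001
Gen 8 (rule 57): 0100101100
Gen 9 (rule 137): 0000001001
Gen 10 (rule 18): 0000010110
Gen 11 (rule 57): 1111001101

Answer: 4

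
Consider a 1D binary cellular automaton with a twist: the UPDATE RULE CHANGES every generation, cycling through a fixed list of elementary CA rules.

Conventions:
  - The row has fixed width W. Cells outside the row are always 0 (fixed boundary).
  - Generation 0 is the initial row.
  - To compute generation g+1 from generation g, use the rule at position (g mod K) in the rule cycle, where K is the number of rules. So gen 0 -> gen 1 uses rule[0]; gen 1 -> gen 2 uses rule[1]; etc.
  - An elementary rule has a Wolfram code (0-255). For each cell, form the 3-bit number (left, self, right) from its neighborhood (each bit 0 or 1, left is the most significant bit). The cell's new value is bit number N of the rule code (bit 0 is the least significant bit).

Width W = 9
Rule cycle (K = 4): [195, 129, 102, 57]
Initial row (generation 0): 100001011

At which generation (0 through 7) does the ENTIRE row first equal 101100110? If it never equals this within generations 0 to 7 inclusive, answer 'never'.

Gen 0: 100001011
Gen 1 (rule 195): 001110001
Gen 2 (rule 129): 100100100
Gen 3 (rule 102): 101101100
Gen 4 (rule 57): 011011011
Gen 5 (rule 195): 101001001
Gen 6 (rule 129): 000000000
Gen 7 (rule 102): 000000000

Answer: never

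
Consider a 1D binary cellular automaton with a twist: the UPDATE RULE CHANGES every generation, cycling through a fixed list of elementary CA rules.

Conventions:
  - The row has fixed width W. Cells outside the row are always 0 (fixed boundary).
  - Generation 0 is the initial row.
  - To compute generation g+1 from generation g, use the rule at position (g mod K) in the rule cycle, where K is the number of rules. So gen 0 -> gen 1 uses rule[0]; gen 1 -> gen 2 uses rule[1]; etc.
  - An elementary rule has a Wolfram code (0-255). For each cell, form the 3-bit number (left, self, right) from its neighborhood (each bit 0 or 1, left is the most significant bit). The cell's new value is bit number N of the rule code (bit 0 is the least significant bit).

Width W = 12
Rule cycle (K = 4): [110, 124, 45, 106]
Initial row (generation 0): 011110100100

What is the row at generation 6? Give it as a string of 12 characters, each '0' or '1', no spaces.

Gen 0: 011110100100
Gen 1 (rule 110): 110011101100
Gen 2 (rule 124): 111010111110
Gen 3 (rule 45): 100111100000
Gen 4 (rule 106): 001100100000
Gen 5 (rule 110): 011101100000
Gen 6 (rule 124): 010111110000

Answer: 010111110000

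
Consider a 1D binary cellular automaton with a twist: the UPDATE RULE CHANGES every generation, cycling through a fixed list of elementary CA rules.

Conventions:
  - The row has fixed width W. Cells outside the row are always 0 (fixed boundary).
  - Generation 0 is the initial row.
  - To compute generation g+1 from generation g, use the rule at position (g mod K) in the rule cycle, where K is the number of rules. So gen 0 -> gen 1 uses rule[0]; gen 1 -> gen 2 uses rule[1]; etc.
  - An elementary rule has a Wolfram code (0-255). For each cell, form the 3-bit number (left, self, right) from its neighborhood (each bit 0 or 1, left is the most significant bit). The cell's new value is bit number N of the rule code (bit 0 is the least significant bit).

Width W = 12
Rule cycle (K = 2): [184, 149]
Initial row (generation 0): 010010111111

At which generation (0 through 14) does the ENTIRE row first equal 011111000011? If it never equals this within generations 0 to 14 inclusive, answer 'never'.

Answer: never

Derivation:
Gen 0: 010010111111
Gen 1 (rule 184): 001001111110
Gen 2 (rule 149): 101100111101
Gen 3 (rule 184): 011010111010
Gen 4 (rule 149): 000010010011
Gen 5 (rule 184): 000001001010
Gen 6 (rule 149): 111101101011
Gen 7 (rule 184): 111011010110
Gen 8 (rule 149): 010000010001
Gen 9 (rule 184): 001000001000
Gen 10 (rule 149): 101111101111
Gen 11 (rule 184): 011111011110
Gen 12 (rule 149): 001110001101
Gen 13 (rule 184): 001101001010
Gen 14 (rule 149): 100001101011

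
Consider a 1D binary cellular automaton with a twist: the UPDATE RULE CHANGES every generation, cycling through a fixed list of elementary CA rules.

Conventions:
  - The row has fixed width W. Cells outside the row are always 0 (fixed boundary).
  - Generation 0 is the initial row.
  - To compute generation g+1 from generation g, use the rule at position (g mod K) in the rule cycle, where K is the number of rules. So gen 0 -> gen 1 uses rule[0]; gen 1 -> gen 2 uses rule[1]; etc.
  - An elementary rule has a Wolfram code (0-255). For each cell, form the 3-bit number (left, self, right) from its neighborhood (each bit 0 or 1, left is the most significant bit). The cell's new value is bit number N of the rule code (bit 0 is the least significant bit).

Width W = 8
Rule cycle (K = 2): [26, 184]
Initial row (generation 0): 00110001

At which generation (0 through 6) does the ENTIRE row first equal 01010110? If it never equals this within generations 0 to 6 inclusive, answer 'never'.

Answer: never

Derivation:
Gen 0: 00110001
Gen 1 (rule 26): 01101010
Gen 2 (rule 184): 01010101
Gen 3 (rule 26): 10000000
Gen 4 (rule 184): 01000000
Gen 5 (rule 26): 10100000
Gen 6 (rule 184): 01010000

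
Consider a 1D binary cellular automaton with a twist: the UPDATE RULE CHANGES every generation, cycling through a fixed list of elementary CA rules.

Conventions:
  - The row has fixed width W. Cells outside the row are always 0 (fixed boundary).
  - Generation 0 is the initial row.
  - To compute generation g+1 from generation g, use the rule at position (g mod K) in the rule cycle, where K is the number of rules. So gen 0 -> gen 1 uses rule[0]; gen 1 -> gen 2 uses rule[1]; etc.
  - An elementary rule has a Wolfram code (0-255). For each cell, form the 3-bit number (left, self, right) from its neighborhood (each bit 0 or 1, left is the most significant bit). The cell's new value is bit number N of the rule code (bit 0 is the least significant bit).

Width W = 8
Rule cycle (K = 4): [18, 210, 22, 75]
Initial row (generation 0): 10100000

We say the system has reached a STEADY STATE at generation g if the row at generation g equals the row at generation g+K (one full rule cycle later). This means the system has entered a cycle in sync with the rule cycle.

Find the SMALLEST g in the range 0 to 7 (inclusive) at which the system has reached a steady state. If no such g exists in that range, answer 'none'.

Answer: 5

Derivation:
Gen 0: 10100000
Gen 1 (rule 18): 00010000
Gen 2 (rule 210): 00101000
Gen 3 (rule 22): 01101100
Gen 4 (rule 75): 11101101
Gen 5 (rule 18): 00000000
Gen 6 (rule 210): 00000000
Gen 7 (rule 22): 00000000
Gen 8 (rule 75): 11111111
Gen 9 (rule 18): 00000000
Gen 10 (rule 210): 00000000
Gen 11 (rule 22): 00000000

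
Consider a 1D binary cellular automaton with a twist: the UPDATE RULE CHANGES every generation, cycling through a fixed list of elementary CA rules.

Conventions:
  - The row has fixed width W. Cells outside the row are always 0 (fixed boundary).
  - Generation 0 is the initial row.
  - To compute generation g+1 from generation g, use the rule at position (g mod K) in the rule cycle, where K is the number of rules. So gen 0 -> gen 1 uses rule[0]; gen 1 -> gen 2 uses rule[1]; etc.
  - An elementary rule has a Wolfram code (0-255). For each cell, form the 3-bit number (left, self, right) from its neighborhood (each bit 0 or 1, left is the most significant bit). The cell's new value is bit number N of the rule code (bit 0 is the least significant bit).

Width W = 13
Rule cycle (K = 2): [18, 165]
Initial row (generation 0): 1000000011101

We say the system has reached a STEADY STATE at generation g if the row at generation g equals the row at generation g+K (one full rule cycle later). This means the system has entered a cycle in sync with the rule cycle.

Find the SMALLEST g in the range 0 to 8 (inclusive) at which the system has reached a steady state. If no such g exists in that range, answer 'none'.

Answer: 5

Derivation:
Gen 0: 1000000011101
Gen 1 (rule 18): 0100000100000
Gen 2 (rule 165): 0101110101111
Gen 3 (rule 18): 1000000000000
Gen 4 (rule 165): 1011111111111
Gen 5 (rule 18): 0000000000000
Gen 6 (rule 165): 1111111111111
Gen 7 (rule 18): 0000000000000
Gen 8 (rule 165): 1111111111111
Gen 9 (rule 18): 0000000000000
Gen 10 (rule 165): 1111111111111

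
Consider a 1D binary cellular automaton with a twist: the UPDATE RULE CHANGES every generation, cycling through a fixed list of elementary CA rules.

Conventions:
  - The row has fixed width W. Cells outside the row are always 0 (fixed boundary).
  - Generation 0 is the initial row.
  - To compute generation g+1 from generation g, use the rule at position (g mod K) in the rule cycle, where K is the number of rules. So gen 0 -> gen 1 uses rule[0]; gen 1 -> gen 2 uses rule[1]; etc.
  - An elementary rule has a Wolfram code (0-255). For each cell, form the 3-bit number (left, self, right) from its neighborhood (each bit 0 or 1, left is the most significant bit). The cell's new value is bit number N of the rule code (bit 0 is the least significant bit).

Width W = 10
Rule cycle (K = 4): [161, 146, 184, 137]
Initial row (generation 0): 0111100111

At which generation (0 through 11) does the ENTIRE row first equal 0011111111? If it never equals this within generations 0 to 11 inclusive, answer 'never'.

Answer: 5

Derivation:
Gen 0: 0111100111
Gen 1 (rule 161): 0011000010
Gen 2 (rule 146): 0100100101
Gen 3 (rule 184): 0010010010
Gen 4 (rule 137): 1000000000
Gen 5 (rule 161): 0011111111
Gen 6 (rule 146): 0101111110
Gen 7 (rule 184): 0011111101
Gen 8 (rule 137): 1011111000
Gen 9 (rule 161): 0101110011
Gen 10 (rule 146): 1000101100
Gen 11 (rule 184): 0100011010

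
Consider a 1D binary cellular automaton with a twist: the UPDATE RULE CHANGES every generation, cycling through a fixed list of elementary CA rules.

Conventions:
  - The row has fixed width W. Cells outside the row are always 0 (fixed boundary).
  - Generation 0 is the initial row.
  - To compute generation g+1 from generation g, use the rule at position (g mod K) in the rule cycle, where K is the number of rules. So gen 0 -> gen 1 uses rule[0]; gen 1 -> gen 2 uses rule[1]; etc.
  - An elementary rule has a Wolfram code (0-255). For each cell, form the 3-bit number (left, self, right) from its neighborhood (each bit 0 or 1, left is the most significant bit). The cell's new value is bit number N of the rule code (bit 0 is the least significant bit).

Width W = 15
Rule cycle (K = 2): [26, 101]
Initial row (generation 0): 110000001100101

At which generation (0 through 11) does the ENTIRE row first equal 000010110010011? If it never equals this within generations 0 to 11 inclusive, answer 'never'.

Gen 0: 110000001100101
Gen 1 (rule 26): 101000011011000
Gen 2 (rule 101): 111011001101011
Gen 3 (rule 26): 100010111000010
Gen 4 (rule 101): 101011001011010
Gen 5 (rule 26): 000010110010001
Gen 6 (rule 101): 111011010010101
Gen 7 (rule 26): 100010001100000
Gen 8 (rule 101): 101010100101111
Gen 9 (rule 26): 000000011001000
Gen 10 (rule 101): 111111001001011
Gen 11 (rule 26): 100000110110010

Answer: never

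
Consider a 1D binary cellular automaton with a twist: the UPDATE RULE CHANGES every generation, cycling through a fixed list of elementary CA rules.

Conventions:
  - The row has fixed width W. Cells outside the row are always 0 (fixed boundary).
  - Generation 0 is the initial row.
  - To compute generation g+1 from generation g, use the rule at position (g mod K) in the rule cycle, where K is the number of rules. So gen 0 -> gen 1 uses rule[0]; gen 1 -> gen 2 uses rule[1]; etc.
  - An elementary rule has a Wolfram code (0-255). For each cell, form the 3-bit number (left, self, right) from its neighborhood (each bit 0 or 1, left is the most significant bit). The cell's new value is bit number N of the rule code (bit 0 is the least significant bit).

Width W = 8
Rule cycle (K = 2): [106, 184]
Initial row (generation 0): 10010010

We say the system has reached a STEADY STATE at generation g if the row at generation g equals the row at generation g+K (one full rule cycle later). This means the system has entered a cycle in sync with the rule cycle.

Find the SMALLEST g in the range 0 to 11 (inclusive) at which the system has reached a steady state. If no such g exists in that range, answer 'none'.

Answer: 1

Derivation:
Gen 0: 10010010
Gen 1 (rule 106): 00100100
Gen 2 (rule 184): 00010010
Gen 3 (rule 106): 00100100
Gen 4 (rule 184): 00010010
Gen 5 (rule 106): 00100100
Gen 6 (rule 184): 00010010
Gen 7 (rule 106): 00100100
Gen 8 (rule 184): 00010010
Gen 9 (rule 106): 00100100
Gen 10 (rule 184): 00010010
Gen 11 (rule 106): 00100100
Gen 12 (rule 184): 00010010
Gen 13 (rule 106): 00100100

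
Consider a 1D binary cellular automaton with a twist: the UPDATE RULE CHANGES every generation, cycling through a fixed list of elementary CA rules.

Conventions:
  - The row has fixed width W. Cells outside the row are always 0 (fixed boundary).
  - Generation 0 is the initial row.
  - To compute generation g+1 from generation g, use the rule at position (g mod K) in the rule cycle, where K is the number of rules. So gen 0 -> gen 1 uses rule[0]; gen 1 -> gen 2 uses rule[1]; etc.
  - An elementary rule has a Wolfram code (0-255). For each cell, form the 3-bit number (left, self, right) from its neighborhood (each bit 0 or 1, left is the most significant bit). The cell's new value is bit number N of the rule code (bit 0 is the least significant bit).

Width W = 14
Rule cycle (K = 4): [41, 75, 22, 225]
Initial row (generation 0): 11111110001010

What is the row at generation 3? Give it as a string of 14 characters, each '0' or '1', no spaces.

Answer: 01000000111111

Derivation:
Gen 0: 11111110001010
Gen 1 (rule 41): 10000000100100
Gen 2 (rule 75): 00111111001001
Gen 3 (rule 22): 01000000111111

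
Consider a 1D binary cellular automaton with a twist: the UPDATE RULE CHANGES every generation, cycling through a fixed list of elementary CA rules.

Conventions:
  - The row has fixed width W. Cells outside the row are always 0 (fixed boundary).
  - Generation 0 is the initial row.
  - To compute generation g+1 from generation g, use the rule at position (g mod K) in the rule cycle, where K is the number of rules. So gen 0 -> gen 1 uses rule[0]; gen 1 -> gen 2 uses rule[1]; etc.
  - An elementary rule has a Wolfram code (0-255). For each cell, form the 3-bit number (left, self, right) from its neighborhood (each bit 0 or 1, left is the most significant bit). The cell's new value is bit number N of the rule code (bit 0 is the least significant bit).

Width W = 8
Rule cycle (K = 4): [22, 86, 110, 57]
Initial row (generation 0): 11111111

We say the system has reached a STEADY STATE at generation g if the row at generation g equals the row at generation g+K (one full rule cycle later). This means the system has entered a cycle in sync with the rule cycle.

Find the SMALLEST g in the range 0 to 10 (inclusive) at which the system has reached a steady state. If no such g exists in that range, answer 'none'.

Answer: 0

Derivation:
Gen 0: 11111111
Gen 1 (rule 22): 00000000
Gen 2 (rule 86): 00000000
Gen 3 (rule 110): 00000000
Gen 4 (rule 57): 11111111
Gen 5 (rule 22): 00000000
Gen 6 (rule 86): 00000000
Gen 7 (rule 110): 00000000
Gen 8 (rule 57): 11111111
Gen 9 (rule 22): 00000000
Gen 10 (rule 86): 00000000
Gen 11 (rule 110): 00000000
Gen 12 (rule 57): 11111111
Gen 13 (rule 22): 00000000
Gen 14 (rule 86): 00000000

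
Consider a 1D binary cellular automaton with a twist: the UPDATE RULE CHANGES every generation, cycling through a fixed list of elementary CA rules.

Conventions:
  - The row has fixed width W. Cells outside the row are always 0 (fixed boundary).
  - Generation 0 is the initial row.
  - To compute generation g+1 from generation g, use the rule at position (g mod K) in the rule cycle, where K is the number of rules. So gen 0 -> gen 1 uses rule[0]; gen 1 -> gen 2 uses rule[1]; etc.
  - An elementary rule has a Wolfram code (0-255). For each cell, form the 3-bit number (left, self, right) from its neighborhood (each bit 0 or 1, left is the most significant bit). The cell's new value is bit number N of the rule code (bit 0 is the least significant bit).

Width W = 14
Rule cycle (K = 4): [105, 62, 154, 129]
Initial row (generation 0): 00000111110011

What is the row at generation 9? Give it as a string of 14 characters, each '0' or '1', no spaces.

Answer: 11111111111111

Derivation:
Gen 0: 00000111110011
Gen 1 (rule 105): 11110100010011
Gen 2 (rule 62): 10001110111110
Gen 3 (rule 154): 01011100111101
Gen 4 (rule 129): 00001000011000
Gen 5 (rule 105): 11100011011011
Gen 6 (rule 62): 10010110110110
Gen 7 (rule 154): 01100100100101
Gen 8 (rule 129): 00000000000000
Gen 9 (rule 105): 11111111111111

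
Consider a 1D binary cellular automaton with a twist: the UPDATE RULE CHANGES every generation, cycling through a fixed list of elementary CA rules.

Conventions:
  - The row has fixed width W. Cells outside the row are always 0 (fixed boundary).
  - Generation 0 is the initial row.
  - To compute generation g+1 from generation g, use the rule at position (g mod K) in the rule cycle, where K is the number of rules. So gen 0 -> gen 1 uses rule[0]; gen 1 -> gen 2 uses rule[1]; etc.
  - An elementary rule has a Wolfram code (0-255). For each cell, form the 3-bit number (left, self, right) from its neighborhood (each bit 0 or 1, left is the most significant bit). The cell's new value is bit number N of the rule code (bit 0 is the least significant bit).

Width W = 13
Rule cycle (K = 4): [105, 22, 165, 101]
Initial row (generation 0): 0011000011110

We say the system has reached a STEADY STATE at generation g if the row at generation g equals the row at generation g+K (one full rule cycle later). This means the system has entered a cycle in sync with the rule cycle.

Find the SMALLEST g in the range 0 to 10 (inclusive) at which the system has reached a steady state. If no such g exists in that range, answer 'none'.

Answer: none

Derivation:
Gen 0: 0011000011110
Gen 1 (rule 105): 1011011010010
Gen 2 (rule 22): 1000000011111
Gen 3 (rule 165): 1011111001110
Gen 4 (rule 101): 1100001000010
Gen 5 (rule 105): 1101100011000
Gen 6 (rule 22): 0000010100100
Gen 7 (rule 165): 1111011100101
Gen 8 (rule 101): 0001100100111
Gen 9 (rule 105): 1101100000101
Gen 10 (rule 22): 0000010001101
Gen 11 (rule 165): 1111010100011
Gen 12 (rule 101): 0001111101001
Gen 13 (rule 105): 1101000110000
Gen 14 (rule 22): 0001101001000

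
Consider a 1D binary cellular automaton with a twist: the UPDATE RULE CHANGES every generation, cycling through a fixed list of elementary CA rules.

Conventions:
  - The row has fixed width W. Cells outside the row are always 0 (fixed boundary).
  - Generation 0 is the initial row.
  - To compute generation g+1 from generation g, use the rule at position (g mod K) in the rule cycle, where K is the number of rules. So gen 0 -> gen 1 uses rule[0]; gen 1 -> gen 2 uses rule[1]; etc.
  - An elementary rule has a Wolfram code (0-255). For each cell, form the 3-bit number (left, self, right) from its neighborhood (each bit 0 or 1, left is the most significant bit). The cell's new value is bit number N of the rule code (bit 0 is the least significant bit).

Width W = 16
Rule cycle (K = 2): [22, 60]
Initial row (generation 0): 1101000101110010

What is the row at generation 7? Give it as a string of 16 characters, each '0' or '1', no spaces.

Gen 0: 1101000101110010
Gen 1 (rule 22): 0001101100001111
Gen 2 (rule 60): 0001011010001000
Gen 3 (rule 22): 0011000011011100
Gen 4 (rule 60): 0010100010110010
Gen 5 (rule 22): 0110110110001111
Gen 6 (rule 60): 0101101101001000
Gen 7 (rule 22): 1100000001111100

Answer: 1100000001111100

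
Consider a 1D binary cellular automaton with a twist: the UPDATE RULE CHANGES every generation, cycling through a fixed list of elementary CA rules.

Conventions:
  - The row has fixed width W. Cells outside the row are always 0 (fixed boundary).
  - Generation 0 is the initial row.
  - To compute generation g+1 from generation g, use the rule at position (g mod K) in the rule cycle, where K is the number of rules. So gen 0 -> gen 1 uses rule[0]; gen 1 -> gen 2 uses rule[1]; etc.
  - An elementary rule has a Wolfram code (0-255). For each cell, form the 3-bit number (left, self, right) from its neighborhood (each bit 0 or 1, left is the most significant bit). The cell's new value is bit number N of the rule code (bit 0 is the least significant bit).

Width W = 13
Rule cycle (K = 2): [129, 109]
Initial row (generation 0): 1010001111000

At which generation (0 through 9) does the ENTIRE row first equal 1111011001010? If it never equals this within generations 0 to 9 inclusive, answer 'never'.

Answer: never

Derivation:
Gen 0: 1010001111000
Gen 1 (rule 129): 0000100110011
Gen 2 (rule 109): 1110100110011
Gen 3 (rule 129): 0100000000000
Gen 4 (rule 109): 0101111111111
Gen 5 (rule 129): 0000111111110
Gen 6 (rule 109): 1110100000010
Gen 7 (rule 129): 0100001111000
Gen 8 (rule 109): 0101101001011
Gen 9 (rule 129): 0000000000000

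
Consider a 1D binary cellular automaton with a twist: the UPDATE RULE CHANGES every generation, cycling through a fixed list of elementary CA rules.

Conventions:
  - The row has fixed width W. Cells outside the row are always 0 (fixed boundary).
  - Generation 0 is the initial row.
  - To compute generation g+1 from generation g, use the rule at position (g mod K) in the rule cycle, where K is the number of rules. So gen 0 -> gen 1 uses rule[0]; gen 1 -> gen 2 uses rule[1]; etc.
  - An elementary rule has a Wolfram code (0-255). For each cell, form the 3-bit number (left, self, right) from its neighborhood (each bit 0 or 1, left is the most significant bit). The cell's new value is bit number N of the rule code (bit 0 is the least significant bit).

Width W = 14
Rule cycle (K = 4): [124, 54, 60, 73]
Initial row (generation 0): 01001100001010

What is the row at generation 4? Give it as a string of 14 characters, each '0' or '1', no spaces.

Gen 0: 01001100001010
Gen 1 (rule 124): 01101110001111
Gen 2 (rule 54): 10010001010000
Gen 3 (rule 60): 11011001111000
Gen 4 (rule 73): 11011001001011

Answer: 11011001001011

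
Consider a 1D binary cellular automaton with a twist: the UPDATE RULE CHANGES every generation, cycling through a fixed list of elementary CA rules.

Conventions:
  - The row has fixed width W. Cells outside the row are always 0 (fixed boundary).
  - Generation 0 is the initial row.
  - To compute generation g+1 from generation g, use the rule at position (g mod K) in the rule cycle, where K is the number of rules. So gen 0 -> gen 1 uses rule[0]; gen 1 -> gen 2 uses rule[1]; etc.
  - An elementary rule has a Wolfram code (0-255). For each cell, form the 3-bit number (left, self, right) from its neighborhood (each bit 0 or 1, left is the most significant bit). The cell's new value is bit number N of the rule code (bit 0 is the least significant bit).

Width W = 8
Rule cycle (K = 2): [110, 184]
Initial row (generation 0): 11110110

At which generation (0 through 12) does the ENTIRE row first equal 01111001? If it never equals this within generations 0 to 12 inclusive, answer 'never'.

Gen 0: 11110110
Gen 1 (rule 110): 10011110
Gen 2 (rule 184): 01011101
Gen 3 (rule 110): 11110111
Gen 4 (rule 184): 11101110
Gen 5 (rule 110): 10111010
Gen 6 (rule 184): 01110101
Gen 7 (rule 110): 11011111
Gen 8 (rule 184): 10111110
Gen 9 (rule 110): 11100010
Gen 10 (rule 184): 11010001
Gen 11 (rule 110): 11110011
Gen 12 (rule 184): 11101010

Answer: never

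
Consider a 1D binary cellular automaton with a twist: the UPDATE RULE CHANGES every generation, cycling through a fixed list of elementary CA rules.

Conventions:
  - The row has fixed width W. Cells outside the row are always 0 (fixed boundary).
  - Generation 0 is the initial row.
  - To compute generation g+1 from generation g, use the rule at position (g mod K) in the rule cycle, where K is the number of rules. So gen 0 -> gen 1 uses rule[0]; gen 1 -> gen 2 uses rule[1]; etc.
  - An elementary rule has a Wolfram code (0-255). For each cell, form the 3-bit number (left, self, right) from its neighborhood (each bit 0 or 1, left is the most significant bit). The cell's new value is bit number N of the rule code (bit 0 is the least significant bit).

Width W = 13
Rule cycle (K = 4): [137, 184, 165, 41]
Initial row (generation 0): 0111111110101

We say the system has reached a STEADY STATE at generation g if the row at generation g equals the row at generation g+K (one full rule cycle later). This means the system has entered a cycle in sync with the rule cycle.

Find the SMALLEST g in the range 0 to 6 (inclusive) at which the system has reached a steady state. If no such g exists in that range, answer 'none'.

Answer: none

Derivation:
Gen 0: 0111111110101
Gen 1 (rule 137): 0111111100000
Gen 2 (rule 184): 0111111010000
Gen 3 (rule 165): 0011110110111
Gen 4 (rule 41): 1010001101100
Gen 5 (rule 137): 0000101001001
Gen 6 (rule 184): 0000010100100
Gen 7 (rule 165): 1111011100101
Gen 8 (rule 41): 1000110000010
Gen 9 (rule 137): 0010100111000
Gen 10 (rule 184): 0001010110100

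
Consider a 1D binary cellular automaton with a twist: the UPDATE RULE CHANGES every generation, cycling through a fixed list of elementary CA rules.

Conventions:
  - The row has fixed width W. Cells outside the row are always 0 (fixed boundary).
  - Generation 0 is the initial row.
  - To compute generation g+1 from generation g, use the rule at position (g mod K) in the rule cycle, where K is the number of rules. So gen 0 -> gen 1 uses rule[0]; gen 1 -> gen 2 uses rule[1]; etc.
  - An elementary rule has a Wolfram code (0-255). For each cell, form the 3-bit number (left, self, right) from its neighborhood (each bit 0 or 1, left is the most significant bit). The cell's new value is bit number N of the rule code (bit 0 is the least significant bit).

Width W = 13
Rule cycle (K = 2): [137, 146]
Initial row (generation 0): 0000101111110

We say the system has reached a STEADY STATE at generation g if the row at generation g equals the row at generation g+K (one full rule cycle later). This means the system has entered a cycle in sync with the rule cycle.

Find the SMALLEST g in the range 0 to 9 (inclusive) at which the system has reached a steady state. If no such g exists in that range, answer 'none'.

Answer: none

Derivation:
Gen 0: 0000101111110
Gen 1 (rule 137): 1110001111100
Gen 2 (rule 146): 0101010111010
Gen 3 (rule 137): 0000000110000
Gen 4 (rule 146): 0000001001000
Gen 5 (rule 137): 1111100000011
Gen 6 (rule 146): 0111010000100
Gen 7 (rule 137): 0110000110001
Gen 8 (rule 146): 1001001001010
Gen 9 (rule 137): 0000000000000
Gen 10 (rule 146): 0000000000000
Gen 11 (rule 137): 1111111111111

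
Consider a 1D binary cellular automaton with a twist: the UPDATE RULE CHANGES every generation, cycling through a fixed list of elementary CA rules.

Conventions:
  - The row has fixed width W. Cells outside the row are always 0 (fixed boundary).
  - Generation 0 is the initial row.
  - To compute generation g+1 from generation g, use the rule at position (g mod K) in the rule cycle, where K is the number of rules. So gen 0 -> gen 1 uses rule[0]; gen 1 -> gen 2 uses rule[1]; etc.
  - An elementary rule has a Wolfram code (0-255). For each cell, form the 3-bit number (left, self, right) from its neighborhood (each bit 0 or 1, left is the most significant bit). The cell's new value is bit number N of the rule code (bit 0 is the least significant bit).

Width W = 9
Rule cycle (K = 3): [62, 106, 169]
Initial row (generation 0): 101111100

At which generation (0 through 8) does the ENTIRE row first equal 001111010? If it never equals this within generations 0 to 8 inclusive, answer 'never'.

Answer: never

Derivation:
Gen 0: 101111100
Gen 1 (rule 62): 111000010
Gen 2 (rule 106): 101000100
Gen 3 (rule 169): 010010001
Gen 4 (rule 62): 111111011
Gen 5 (rule 106): 100001111
Gen 6 (rule 169): 001101110
Gen 7 (rule 62): 011011001
Gen 8 (rule 106): 111111010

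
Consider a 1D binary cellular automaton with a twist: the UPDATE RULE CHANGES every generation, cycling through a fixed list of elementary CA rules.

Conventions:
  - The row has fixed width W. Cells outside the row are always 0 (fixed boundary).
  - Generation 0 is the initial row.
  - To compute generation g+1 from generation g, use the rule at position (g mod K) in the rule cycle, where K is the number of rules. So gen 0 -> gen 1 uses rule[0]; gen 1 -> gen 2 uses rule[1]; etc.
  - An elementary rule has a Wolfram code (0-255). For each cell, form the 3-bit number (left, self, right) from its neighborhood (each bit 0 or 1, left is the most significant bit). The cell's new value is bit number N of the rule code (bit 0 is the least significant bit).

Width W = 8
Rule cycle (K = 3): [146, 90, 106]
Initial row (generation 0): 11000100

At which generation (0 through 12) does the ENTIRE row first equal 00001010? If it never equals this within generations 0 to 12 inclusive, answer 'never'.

Answer: 11

Derivation:
Gen 0: 11000100
Gen 1 (rule 146): 00101010
Gen 2 (rule 90): 01000001
Gen 3 (rule 106): 10000010
Gen 4 (rule 146): 01000101
Gen 5 (rule 90): 10101000
Gen 6 (rule 106): 01010000
Gen 7 (rule 146): 10001000
Gen 8 (rule 90): 01010100
Gen 9 (rule 106): 10101000
Gen 10 (rule 146): 00000100
Gen 11 (rule 90): 00001010
Gen 12 (rule 106): 00010100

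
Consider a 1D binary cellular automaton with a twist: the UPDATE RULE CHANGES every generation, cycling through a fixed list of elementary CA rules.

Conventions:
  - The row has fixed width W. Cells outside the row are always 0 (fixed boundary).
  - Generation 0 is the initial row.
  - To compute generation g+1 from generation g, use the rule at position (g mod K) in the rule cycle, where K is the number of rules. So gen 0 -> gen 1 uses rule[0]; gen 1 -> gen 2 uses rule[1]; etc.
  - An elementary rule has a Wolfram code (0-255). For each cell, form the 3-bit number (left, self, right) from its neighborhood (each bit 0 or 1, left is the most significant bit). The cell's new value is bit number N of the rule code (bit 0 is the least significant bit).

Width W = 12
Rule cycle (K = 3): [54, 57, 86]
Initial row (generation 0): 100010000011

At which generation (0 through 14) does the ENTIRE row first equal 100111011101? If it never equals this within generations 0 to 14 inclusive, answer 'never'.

Gen 0: 100010000011
Gen 1 (rule 54): 110111000100
Gen 2 (rule 57): 101100110011
Gen 3 (rule 86): 100111011101
Gen 4 (rule 54): 111000100011
Gen 5 (rule 57): 100110011010
Gen 6 (rule 86): 111011101011
Gen 7 (rule 54): 000100011100
Gen 8 (rule 57): 110011010011
Gen 9 (rule 86): 011101011101
Gen 10 (rule 54): 100011100011
Gen 11 (rule 57): 011010011010
Gen 12 (rule 86): 101011101011
Gen 13 (rule 54): 111100011100
Gen 14 (rule 57): 100011010011

Answer: 3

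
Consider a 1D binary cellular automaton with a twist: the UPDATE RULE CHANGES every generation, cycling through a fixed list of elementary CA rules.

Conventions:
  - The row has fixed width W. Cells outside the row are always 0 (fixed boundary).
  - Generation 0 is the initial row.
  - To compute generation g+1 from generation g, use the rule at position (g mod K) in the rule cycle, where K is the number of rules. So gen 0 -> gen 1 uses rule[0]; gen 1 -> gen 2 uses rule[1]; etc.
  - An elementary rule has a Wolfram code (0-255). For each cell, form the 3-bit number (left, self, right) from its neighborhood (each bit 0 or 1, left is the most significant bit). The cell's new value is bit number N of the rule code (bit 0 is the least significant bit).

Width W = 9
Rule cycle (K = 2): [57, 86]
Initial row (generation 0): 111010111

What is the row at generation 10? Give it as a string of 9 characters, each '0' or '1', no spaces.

Answer: 110011011

Derivation:
Gen 0: 111010111
Gen 1 (rule 57): 100101100
Gen 2 (rule 86): 111100110
Gen 3 (rule 57): 100010101
Gen 4 (rule 86): 110110101
Gen 5 (rule 57): 101101010
Gen 6 (rule 86): 100101011
Gen 7 (rule 57): 010010110
Gen 8 (rule 86): 111110011
Gen 9 (rule 57): 100001010
Gen 10 (rule 86): 110011011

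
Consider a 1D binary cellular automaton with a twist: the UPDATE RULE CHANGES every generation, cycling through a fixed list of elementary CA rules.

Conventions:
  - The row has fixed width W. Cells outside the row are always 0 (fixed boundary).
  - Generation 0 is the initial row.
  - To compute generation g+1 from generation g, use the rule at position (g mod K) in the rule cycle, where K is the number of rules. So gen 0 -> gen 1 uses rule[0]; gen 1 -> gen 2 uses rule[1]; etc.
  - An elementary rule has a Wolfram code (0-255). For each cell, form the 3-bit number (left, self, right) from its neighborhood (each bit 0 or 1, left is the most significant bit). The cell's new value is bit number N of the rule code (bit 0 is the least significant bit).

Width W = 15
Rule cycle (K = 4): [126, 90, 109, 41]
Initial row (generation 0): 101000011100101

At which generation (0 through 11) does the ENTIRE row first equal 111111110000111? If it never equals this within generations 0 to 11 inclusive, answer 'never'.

Gen 0: 101000011100101
Gen 1 (rule 126): 111100110111111
Gen 2 (rule 90): 100111110100001
Gen 3 (rule 109): 100100011101101
Gen 4 (rule 41): 000001010011010
Gen 5 (rule 126): 000011111111111
Gen 6 (rule 90): 000110000000001
Gen 7 (rule 109): 110110111111101
Gen 8 (rule 41): 101101100000010
Gen 9 (rule 126): 111111110000111
Gen 10 (rule 90): 100000011001101
Gen 11 (rule 109): 101111011001111

Answer: 9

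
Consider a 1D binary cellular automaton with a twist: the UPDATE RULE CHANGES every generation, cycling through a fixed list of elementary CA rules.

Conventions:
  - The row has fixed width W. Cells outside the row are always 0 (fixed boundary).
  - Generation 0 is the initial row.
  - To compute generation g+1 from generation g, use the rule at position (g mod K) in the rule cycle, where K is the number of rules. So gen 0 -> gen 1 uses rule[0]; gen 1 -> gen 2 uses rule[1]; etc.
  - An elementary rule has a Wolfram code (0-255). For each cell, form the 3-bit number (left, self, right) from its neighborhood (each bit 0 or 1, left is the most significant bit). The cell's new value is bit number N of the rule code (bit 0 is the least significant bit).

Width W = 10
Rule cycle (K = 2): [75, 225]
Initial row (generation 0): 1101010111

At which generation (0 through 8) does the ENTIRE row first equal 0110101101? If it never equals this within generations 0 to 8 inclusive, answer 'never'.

Answer: 8

Derivation:
Gen 0: 1101010111
Gen 1 (rule 75): 1100000101
Gen 2 (rule 225): 0101110010
Gen 3 (rule 75): 1001010100
Gen 4 (rule 225): 0000101001
Gen 5 (rule 75): 1111000010
Gen 6 (rule 225): 0111011000
Gen 7 (rule 75): 1101011011
Gen 8 (rule 225): 0110101101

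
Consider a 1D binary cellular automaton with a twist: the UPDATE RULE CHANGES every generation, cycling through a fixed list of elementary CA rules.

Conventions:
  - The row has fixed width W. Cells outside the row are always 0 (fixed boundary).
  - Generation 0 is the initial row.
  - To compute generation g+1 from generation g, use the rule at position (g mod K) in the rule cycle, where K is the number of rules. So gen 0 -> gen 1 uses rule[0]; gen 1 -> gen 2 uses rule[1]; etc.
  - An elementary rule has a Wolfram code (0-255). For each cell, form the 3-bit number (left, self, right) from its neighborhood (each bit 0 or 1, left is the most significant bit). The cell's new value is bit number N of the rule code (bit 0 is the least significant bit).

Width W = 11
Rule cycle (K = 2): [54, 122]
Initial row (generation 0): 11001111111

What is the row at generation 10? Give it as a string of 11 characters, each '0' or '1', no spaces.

Answer: 00110011111

Derivation:
Gen 0: 11001111111
Gen 1 (rule 54): 00110000000
Gen 2 (rule 122): 01111000000
Gen 3 (rule 54): 10000100000
Gen 4 (rule 122): 01001010000
Gen 5 (rule 54): 11111111000
Gen 6 (rule 122): 10000001100
Gen 7 (rule 54): 11000010010
Gen 8 (rule 122): 11100101101
Gen 9 (rule 54): 00011110011
Gen 10 (rule 122): 00110011111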